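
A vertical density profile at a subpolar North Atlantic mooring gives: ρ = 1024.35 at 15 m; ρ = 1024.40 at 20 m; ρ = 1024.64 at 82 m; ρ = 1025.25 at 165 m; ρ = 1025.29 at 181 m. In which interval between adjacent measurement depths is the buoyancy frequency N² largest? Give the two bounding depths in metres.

Compute the density gradient over each adjacent pair:
  15–20 m: Δρ/Δz = 0.05/5 = 0.010 kg m⁻⁴
  20–82 m: Δρ/Δz = 0.24/62 = 3.9 × 10⁻³ kg m⁻⁴
  82–165 m: Δρ/Δz = 0.61/83 = 7.3 × 10⁻³ kg m⁻⁴
  165–181 m: Δρ/Δz = 0.04/16 = 2.5 × 10⁻³ kg m⁻⁴
The largest gradient is in the 15–20 m interval — the pycnocline.

15–20 m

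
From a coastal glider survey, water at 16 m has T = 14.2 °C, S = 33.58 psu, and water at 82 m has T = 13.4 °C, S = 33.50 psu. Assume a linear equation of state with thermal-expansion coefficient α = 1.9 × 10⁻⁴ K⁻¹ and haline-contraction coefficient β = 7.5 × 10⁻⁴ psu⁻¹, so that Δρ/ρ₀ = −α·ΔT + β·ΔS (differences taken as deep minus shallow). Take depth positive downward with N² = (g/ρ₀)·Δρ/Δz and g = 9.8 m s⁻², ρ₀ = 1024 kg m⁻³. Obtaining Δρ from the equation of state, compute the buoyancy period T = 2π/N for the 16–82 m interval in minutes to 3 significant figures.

ΔT = -0.8 K, ΔS = -0.08 psu (deep − shallow).
Δρ/ρ₀ = −αΔT + βΔS = 1.52 × 10⁻⁴ − 6.00 × 10⁻⁵ = 9.20 × 10⁻⁵, so Δρ ≈ 0.09421 kg m⁻³.
N² = (g/ρ₀)·Δρ/Δz = g·(Δρ/ρ₀)/Δz = 9.8 × 9.20 × 10⁻⁵ / 66 = 1.3661 × 10⁻⁵ s⁻².
N = √(1.3661 × 10⁻⁵) = 3.6961 × 10⁻³ rad s⁻¹ → T = 2π/N = 1.7000 × 10³ s = 28.333 min ≈ 28.3 min.

28.3 min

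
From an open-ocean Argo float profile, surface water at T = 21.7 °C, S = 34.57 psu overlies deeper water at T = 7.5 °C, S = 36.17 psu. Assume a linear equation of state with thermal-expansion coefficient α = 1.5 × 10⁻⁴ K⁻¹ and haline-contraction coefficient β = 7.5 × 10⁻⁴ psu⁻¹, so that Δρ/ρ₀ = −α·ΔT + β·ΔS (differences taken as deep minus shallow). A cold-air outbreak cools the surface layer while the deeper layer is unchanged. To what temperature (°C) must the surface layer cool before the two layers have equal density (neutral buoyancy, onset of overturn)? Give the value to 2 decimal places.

-0.50 °C

Neutral buoyancy requires Δρ = 0, i.e. −α(T_deep − T_surf′) + β(S_deep − S_surf) = 0.
T_surf′ = T_deep − (β/α)·ΔS = 7.5 − (7.5 × 10⁻⁴/1.5 × 10⁻⁴)·(+1.60) = -0.5000 °C.
Cooling required: 21.7 − (-0.5000) = 22.2000 °C.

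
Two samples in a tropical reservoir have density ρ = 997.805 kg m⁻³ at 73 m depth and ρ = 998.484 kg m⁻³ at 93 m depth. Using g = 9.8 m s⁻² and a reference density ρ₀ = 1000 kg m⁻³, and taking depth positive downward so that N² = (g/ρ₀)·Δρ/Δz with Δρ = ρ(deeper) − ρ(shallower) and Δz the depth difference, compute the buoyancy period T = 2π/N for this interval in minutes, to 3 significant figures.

Δρ = 998.484 − 997.805 = 0.679 kg m⁻³ over Δz = 93 − 73 = 20 m.
N² = (9.8/1000) × (0.679/20) = 3.3271 × 10⁻⁴ s⁻².
N = √(3.3271 × 10⁻⁴) = 0.018240 rad s⁻¹, so T = 2π/N = 344.47 s = 5.7412 min ≈ 5.74 min.

5.74 min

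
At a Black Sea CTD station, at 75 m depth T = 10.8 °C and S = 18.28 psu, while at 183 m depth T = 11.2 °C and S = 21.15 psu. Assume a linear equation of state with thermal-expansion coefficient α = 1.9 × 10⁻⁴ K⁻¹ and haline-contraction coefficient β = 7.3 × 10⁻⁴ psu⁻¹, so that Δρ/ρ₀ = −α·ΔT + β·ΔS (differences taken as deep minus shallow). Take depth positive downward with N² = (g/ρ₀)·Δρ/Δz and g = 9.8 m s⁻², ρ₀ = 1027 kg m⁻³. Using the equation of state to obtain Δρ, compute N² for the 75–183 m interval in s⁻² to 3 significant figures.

1.83 × 10⁻⁴ s⁻²

ΔT = +0.4 K, ΔS = +2.87 psu (deep − shallow).
Δρ/ρ₀ = −αΔT + βΔS = -7.60 × 10⁻⁵ + 2.0951 × 10⁻³ = 2.0191 × 10⁻³, so Δρ ≈ 2.074 kg m⁻³.
N² = (g/ρ₀)·Δρ/Δz = g·(Δρ/ρ₀)/Δz = 9.8 × 2.0191 × 10⁻³ / 108 = 1.8321 × 10⁻⁴ s⁻² ≈ 1.83 × 10⁻⁴ s⁻².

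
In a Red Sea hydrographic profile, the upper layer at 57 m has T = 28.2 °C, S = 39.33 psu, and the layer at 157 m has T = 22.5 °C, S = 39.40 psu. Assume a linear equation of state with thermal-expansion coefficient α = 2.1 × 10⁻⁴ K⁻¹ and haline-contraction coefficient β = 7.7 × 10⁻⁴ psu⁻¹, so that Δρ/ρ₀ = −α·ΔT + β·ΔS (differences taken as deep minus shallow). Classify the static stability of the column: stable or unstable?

ΔT = 22.5 − 28.2 = -5.7 K and ΔS = 39.40 − 39.33 = +0.07 psu (deep − shallow).
−αΔT = 1.197 × 10⁻³; βΔS = 5.39 × 10⁻⁵; sum Δρ/ρ₀ = 1.2509 × 10⁻³.
Δρ/ρ₀ > 0, so Δρ > 0: deeper water is denser → statically stable.

stable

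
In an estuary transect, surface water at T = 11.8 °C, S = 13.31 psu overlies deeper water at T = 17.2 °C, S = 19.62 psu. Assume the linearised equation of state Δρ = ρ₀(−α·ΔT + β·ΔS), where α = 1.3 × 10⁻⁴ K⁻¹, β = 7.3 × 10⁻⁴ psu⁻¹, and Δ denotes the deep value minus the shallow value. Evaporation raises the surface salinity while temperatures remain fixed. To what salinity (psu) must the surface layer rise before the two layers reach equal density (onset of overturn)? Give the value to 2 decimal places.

Neutral buoyancy requires −α(T_deep − T_surf) + β(S_deep − S_surf′) = 0.
S_surf′ = S_deep − (α/β)·ΔT = 19.62 − (1.3 × 10⁻⁴/7.3 × 10⁻⁴)·(+5.4) = 18.6584 psu.
Increase required: 18.6584 − 13.31 = 5.3484 psu.

18.66 psu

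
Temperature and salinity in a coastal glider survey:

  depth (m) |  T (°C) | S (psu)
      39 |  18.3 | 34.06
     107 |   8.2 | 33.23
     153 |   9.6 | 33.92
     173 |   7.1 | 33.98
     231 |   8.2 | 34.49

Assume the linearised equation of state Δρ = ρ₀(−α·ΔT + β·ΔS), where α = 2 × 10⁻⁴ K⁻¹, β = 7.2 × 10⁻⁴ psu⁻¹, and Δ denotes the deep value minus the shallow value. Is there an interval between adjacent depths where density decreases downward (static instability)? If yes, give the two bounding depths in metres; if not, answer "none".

Evaluate Δρ/ρ₀ = −αΔT + βΔS across each adjacent pair:
  39–107 m: −αΔT+βΔS = −(2 × 10⁻⁴)(-10.1)+(7.2 × 10⁻⁴)(-0.83) = 1.4 × 10⁻³ → stable
  107–153 m: −αΔT+βΔS = −(2 × 10⁻⁴)(+1.4)+(7.2 × 10⁻⁴)(+0.69) = 2.2 × 10⁻⁴ → stable
  153–173 m: −αΔT+βΔS = −(2 × 10⁻⁴)(-2.5)+(7.2 × 10⁻⁴)(+0.06) = 5.4 × 10⁻⁴ → stable
  173–231 m: −αΔT+βΔS = −(2 × 10⁻⁴)(+1.1)+(7.2 × 10⁻⁴)(+0.51) = 1.5 × 10⁻⁴ → stable
Every interval has Δρ > 0: the column is stably stratified throughout.

none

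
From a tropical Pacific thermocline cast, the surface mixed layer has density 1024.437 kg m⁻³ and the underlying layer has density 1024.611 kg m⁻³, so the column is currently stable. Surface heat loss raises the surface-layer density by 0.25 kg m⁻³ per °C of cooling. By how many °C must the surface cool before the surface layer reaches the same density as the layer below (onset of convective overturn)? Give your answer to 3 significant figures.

Density deficit of the surface layer: 1024.611 − 1024.437 = 0.174 kg m⁻³.
Required change = 0.174 / 0.25 = 0.696 °C.

0.696 °C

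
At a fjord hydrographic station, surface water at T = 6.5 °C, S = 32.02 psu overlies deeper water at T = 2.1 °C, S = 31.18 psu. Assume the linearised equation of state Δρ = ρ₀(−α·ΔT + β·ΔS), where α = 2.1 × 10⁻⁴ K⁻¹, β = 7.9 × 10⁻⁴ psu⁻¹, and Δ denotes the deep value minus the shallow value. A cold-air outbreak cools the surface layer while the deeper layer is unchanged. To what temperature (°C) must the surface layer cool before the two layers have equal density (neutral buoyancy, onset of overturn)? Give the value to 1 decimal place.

5.3 °C

Neutral buoyancy requires Δρ = 0, i.e. −α(T_deep − T_surf′) + β(S_deep − S_surf) = 0.
T_surf′ = T_deep − (β/α)·ΔS = 2.1 − (7.9 × 10⁻⁴/2.1 × 10⁻⁴)·(-0.84) = 5.260 °C.
Cooling required: 6.5 − (5.260) = 1.240 °C.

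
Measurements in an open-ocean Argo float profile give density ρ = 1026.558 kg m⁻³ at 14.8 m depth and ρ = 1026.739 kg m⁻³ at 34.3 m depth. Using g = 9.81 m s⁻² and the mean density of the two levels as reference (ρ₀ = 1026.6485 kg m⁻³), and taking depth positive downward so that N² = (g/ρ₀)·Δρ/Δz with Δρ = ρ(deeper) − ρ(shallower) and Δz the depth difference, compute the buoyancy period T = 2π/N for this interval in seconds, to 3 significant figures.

Δρ = 1026.739 − 1026.558 = 0.181 kg m⁻³ over Δz = 34.3 − 14.8 = 19.5 m.
N² = (9.81/1026.6485) × (0.181/19.5) = 8.8693 × 10⁻⁵ s⁻².
N = √(8.8693 × 10⁻⁵) = 9.4177 × 10⁻³ rad s⁻¹, so T = 2π/N = 667.17 s ≈ 667 s.

667 s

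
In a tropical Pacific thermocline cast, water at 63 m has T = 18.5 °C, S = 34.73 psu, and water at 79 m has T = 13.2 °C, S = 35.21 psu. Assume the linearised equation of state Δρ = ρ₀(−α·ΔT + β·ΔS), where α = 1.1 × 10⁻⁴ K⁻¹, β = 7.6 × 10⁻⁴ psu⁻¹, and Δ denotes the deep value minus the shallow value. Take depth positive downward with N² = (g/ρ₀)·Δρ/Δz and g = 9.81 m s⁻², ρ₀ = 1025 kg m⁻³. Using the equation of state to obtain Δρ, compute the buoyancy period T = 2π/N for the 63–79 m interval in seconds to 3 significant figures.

261 s

ΔT = -5.3 K, ΔS = +0.48 psu (deep − shallow).
Δρ/ρ₀ = −αΔT + βΔS = 5.83 × 10⁻⁴ + 3.648 × 10⁻⁴ = 9.478 × 10⁻⁴, so Δρ ≈ 0.9715 kg m⁻³.
N² = (g/ρ₀)·Δρ/Δz = g·(Δρ/ρ₀)/Δz = 9.81 × 9.478 × 10⁻⁴ / 16 = 5.8112 × 10⁻⁴ s⁻².
N = √(5.8112 × 10⁻⁴) = 0.024106 rad s⁻¹ → T = 2π/N = 260.65 s ≈ 261 s.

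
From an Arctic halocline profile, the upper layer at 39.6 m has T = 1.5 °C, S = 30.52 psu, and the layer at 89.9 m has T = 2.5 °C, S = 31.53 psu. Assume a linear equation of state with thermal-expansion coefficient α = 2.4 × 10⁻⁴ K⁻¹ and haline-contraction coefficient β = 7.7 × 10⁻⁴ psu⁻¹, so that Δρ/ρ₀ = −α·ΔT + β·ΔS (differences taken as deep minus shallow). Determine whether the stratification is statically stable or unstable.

stable

ΔT = 2.5 − 1.5 = +1.0 K and ΔS = 31.53 − 30.52 = +1.01 psu (deep − shallow).
−αΔT = -2.40 × 10⁻⁴; βΔS = 7.777 × 10⁻⁴; sum Δρ/ρ₀ = 5.377 × 10⁻⁴.
Δρ/ρ₀ > 0, so Δρ > 0: deeper water is denser → statically stable.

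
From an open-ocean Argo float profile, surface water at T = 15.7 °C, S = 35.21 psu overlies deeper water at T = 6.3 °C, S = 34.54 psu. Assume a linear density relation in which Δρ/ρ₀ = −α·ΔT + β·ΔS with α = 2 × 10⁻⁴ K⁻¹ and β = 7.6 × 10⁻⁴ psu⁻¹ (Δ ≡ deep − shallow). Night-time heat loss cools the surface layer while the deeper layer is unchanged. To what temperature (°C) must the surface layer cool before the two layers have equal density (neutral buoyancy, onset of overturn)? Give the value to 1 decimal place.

8.8 °C

Neutral buoyancy requires Δρ = 0, i.e. −α(T_deep − T_surf′) + β(S_deep − S_surf) = 0.
T_surf′ = T_deep − (β/α)·ΔS = 6.3 − (7.6 × 10⁻⁴/2 × 10⁻⁴)·(-0.67) = 8.846 °C.
Cooling required: 15.7 − (8.846) = 6.854 °C.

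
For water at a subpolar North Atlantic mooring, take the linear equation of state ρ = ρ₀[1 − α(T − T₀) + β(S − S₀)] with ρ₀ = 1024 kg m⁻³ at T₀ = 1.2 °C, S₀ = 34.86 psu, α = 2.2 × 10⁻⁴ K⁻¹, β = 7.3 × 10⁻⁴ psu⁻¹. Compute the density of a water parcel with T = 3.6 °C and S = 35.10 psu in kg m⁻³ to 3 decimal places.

T − T₀ = +2.4 K, S − S₀ = +0.24 psu.
Bracket = 1 − α·(+2.4) + β·(+0.24) = 1 + (-3.528 × 10⁻⁴) = 0.9996472.
ρ = 1024 × 0.9996472 = 1023.639 kg m⁻³.

1023.639 kg m⁻³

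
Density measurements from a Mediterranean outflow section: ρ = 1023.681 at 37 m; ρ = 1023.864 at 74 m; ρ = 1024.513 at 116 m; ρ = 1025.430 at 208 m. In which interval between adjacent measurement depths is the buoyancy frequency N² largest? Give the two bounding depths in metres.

Compute the density gradient over each adjacent pair:
  37–74 m: Δρ/Δz = 0.183/37 = 4.9 × 10⁻³ kg m⁻⁴
  74–116 m: Δρ/Δz = 0.649/42 = 0.015 kg m⁻⁴
  116–208 m: Δρ/Δz = 0.917/92 = 0.010 kg m⁻⁴
The largest gradient is in the 74–116 m interval — the pycnocline.

74–116 m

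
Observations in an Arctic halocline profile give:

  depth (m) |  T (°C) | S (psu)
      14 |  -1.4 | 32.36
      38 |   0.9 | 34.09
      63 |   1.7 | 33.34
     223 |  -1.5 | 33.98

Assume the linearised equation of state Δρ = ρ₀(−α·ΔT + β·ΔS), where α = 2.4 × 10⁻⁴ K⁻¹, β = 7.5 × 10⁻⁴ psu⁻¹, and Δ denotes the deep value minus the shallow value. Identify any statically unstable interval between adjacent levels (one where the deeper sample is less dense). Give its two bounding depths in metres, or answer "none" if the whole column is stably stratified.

Evaluate Δρ/ρ₀ = −αΔT + βΔS across each adjacent pair:
  14–38 m: −αΔT+βΔS = −(2.4 × 10⁻⁴)(+2.3)+(7.5 × 10⁻⁴)(+1.73) = 7.5 × 10⁻⁴ → stable
  38–63 m: −αΔT+βΔS = −(2.4 × 10⁻⁴)(+0.8)+(7.5 × 10⁻⁴)(-0.75) = -7.5 × 10⁻⁴ → UNSTABLE
  63–223 m: −αΔT+βΔS = −(2.4 × 10⁻⁴)(-3.2)+(7.5 × 10⁻⁴)(+0.64) = 1.2 × 10⁻³ → stable
The 38–63 m interval has Δρ < 0: lighter water underlies denser water.

38–63 m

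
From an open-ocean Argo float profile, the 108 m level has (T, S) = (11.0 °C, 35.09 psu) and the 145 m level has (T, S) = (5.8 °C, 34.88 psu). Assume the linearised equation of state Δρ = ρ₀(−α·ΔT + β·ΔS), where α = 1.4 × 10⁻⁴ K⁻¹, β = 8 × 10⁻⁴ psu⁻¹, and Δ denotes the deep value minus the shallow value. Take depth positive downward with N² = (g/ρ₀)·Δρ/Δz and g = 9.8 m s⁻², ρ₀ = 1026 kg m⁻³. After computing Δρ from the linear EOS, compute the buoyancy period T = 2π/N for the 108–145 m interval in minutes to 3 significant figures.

ΔT = -5.2 K, ΔS = -0.21 psu (deep − shallow).
Δρ/ρ₀ = −αΔT + βΔS = 7.28 × 10⁻⁴ − 1.68 × 10⁻⁴ = 5.60 × 10⁻⁴, so Δρ ≈ 0.5746 kg m⁻³.
N² = (g/ρ₀)·Δρ/Δz = g·(Δρ/ρ₀)/Δz = 9.8 × 5.60 × 10⁻⁴ / 37 = 1.4832 × 10⁻⁴ s⁻².
N = √(1.4832 × 10⁻⁴) = 0.012179 rad s⁻¹ → T = 2π/N = 515.90 s = 8.5983 min ≈ 8.60 min.

8.60 min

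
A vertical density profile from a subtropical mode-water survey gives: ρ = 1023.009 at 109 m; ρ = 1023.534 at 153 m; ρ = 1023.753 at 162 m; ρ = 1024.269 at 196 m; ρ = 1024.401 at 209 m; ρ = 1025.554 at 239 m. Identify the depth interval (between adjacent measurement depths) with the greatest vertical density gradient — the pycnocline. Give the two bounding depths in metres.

209–239 m

Compute the density gradient over each adjacent pair:
  109–153 m: Δρ/Δz = 0.525/44 = 0.012 kg m⁻⁴
  153–162 m: Δρ/Δz = 0.219/9 = 0.024 kg m⁻⁴
  162–196 m: Δρ/Δz = 0.516/34 = 0.015 kg m⁻⁴
  196–209 m: Δρ/Δz = 0.132/13 = 0.010 kg m⁻⁴
  209–239 m: Δρ/Δz = 1.153/30 = 0.038 kg m⁻⁴
The largest gradient is in the 209–239 m interval — the pycnocline.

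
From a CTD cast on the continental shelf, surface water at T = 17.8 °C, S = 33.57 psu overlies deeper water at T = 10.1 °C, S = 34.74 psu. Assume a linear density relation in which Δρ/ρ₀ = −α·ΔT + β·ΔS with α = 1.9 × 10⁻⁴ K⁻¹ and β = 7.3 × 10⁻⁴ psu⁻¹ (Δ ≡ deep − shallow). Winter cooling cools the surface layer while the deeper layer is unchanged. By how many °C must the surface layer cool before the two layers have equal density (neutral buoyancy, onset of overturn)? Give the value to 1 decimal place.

Neutral buoyancy requires Δρ = 0, i.e. −α(T_deep − T_surf′) + β(S_deep − S_surf) = 0.
T_surf′ = T_deep − (β/α)·ΔS = 10.1 − (7.3 × 10⁻⁴/1.9 × 10⁻⁴)·(+1.17) = 5.605 °C.
Cooling required: 17.8 − (5.605) = 12.195 °C.

12.2 °C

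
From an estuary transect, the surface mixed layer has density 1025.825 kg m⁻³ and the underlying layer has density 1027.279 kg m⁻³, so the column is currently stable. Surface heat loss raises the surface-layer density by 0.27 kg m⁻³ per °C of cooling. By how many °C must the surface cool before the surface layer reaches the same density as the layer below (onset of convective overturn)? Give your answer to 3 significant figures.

Density deficit of the surface layer: 1027.279 − 1025.825 = 1.454 kg m⁻³.
Required change = 1.454 / 0.27 = 5.39 °C.

5.39 °C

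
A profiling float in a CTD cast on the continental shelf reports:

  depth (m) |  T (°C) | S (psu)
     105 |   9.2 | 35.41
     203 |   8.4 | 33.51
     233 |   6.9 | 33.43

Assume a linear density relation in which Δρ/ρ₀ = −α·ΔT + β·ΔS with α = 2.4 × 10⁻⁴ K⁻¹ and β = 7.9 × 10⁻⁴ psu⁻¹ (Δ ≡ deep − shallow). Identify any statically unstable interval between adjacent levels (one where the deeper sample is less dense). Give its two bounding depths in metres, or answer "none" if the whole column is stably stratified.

Evaluate Δρ/ρ₀ = −αΔT + βΔS across each adjacent pair:
  105–203 m: −αΔT+βΔS = −(2.4 × 10⁻⁴)(-0.8)+(7.9 × 10⁻⁴)(-1.90) = -1.3 × 10⁻³ → UNSTABLE
  203–233 m: −αΔT+βΔS = −(2.4 × 10⁻⁴)(-1.5)+(7.9 × 10⁻⁴)(-0.08) = 3.0 × 10⁻⁴ → stable
The 105–203 m interval has Δρ < 0: lighter water underlies denser water.

105–203 m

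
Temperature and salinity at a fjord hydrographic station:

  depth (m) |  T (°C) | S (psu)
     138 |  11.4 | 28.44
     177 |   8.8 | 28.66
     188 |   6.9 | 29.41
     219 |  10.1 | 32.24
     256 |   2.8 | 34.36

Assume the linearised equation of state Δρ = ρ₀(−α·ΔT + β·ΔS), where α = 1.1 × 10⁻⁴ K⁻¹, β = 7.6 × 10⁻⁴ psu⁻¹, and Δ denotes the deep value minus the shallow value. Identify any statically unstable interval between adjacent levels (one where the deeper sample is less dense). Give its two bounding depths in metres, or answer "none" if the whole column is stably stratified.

Evaluate Δρ/ρ₀ = −αΔT + βΔS across each adjacent pair:
  138–177 m: −αΔT+βΔS = −(1.1 × 10⁻⁴)(-2.6)+(7.6 × 10⁻⁴)(+0.22) = 4.5 × 10⁻⁴ → stable
  177–188 m: −αΔT+βΔS = −(1.1 × 10⁻⁴)(-1.9)+(7.6 × 10⁻⁴)(+0.75) = 7.8 × 10⁻⁴ → stable
  188–219 m: −αΔT+βΔS = −(1.1 × 10⁻⁴)(+3.2)+(7.6 × 10⁻⁴)(+2.83) = 1.8 × 10⁻³ → stable
  219–256 m: −αΔT+βΔS = −(1.1 × 10⁻⁴)(-7.3)+(7.6 × 10⁻⁴)(+2.12) = 2.4 × 10⁻³ → stable
Every interval has Δρ > 0: the column is stably stratified throughout.

none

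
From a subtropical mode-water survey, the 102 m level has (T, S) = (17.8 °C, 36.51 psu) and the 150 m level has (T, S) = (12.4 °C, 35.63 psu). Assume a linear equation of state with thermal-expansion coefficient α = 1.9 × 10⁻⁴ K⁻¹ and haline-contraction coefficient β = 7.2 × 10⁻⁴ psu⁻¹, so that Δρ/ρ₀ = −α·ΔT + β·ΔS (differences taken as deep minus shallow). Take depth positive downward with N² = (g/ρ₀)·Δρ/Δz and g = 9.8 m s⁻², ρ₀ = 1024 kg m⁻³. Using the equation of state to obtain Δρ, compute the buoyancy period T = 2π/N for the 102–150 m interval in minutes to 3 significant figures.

ΔT = -5.4 K, ΔS = -0.88 psu (deep − shallow).
Δρ/ρ₀ = −αΔT + βΔS = 1.026 × 10⁻³ − 6.336 × 10⁻⁴ = 3.924 × 10⁻⁴, so Δρ ≈ 0.4018 kg m⁻³.
N² = (g/ρ₀)·Δρ/Δz = g·(Δρ/ρ₀)/Δz = 9.8 × 3.924 × 10⁻⁴ / 48 = 8.0115 × 10⁻⁵ s⁻².
N = √(8.0115 × 10⁻⁵) = 8.9507 × 10⁻³ rad s⁻¹ → T = 2π/N = 701.98 s = 11.700 min ≈ 11.7 min.

11.7 min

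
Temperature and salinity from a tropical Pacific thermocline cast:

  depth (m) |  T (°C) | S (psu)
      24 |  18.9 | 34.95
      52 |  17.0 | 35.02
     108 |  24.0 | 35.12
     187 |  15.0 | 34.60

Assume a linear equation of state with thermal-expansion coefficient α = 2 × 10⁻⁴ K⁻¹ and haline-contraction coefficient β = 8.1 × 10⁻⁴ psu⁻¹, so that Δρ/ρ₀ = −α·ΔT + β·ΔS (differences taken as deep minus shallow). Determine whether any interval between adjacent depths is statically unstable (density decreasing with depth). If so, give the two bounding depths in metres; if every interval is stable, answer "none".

Evaluate Δρ/ρ₀ = −αΔT + βΔS across each adjacent pair:
  24–52 m: −αΔT+βΔS = −(2 × 10⁻⁴)(-1.9)+(8.1 × 10⁻⁴)(+0.07) = 4.4 × 10⁻⁴ → stable
  52–108 m: −αΔT+βΔS = −(2 × 10⁻⁴)(+7.0)+(8.1 × 10⁻⁴)(+0.10) = -1.3 × 10⁻³ → UNSTABLE
  108–187 m: −αΔT+βΔS = −(2 × 10⁻⁴)(-9.0)+(8.1 × 10⁻⁴)(-0.52) = 1.4 × 10⁻³ → stable
The 52–108 m interval has Δρ < 0: lighter water underlies denser water.

52–108 m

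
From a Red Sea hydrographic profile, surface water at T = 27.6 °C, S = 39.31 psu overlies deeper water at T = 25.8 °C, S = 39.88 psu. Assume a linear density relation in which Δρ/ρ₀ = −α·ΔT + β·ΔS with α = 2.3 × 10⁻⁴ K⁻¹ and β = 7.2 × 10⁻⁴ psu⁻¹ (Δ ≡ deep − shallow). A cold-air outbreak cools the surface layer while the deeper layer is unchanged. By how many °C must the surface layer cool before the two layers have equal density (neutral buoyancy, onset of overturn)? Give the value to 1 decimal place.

3.6 °C

Neutral buoyancy requires Δρ = 0, i.e. −α(T_deep − T_surf′) + β(S_deep − S_surf) = 0.
T_surf′ = T_deep − (β/α)·ΔS = 25.8 − (7.2 × 10⁻⁴/2.3 × 10⁻⁴)·(+0.57) = 24.016 °C.
Cooling required: 27.6 − (24.016) = 3.584 °C.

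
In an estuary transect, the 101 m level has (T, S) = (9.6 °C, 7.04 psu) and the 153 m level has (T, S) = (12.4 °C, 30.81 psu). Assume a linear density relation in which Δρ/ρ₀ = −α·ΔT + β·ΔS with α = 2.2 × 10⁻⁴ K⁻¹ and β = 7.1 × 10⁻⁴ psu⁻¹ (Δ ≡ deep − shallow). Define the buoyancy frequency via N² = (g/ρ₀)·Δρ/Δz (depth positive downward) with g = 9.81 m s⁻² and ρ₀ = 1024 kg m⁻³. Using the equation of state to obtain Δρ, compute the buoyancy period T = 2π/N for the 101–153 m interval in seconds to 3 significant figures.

ΔT = +2.8 K, ΔS = +23.77 psu (deep − shallow).
Δρ/ρ₀ = −αΔT + βΔS = -6.16 × 10⁻⁴ + 0.0168767 = 0.0162607, so Δρ ≈ 16.65 kg m⁻³.
N² = (g/ρ₀)·Δρ/Δz = g·(Δρ/ρ₀)/Δz = 9.81 × 0.0162607 / 52 = 3.0676 × 10⁻³ s⁻².
N = √(3.0676 × 10⁻³) = 0.055386 rad s⁻¹ → T = 2π/N = 113.44 s ≈ 113 s.

113 s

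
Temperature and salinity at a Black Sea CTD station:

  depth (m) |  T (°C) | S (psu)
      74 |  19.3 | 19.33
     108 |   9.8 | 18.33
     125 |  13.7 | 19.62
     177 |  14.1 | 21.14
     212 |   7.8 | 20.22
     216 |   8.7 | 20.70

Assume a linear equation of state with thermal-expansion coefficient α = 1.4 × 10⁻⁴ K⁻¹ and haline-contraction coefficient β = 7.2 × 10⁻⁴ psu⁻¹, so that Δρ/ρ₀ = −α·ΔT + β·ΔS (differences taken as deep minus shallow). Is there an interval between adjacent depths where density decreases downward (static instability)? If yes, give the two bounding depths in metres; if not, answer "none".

Evaluate Δρ/ρ₀ = −αΔT + βΔS across each adjacent pair:
  74–108 m: −αΔT+βΔS = −(1.4 × 10⁻⁴)(-9.5)+(7.2 × 10⁻⁴)(-1.00) = 6.1 × 10⁻⁴ → stable
  108–125 m: −αΔT+βΔS = −(1.4 × 10⁻⁴)(+3.9)+(7.2 × 10⁻⁴)(+1.29) = 3.8 × 10⁻⁴ → stable
  125–177 m: −αΔT+βΔS = −(1.4 × 10⁻⁴)(+0.4)+(7.2 × 10⁻⁴)(+1.52) = 1.0 × 10⁻³ → stable
  177–212 m: −αΔT+βΔS = −(1.4 × 10⁻⁴)(-6.3)+(7.2 × 10⁻⁴)(-0.92) = 2.2 × 10⁻⁴ → stable
  212–216 m: −αΔT+βΔS = −(1.4 × 10⁻⁴)(+0.9)+(7.2 × 10⁻⁴)(+0.48) = 2.2 × 10⁻⁴ → stable
Every interval has Δρ > 0: the column is stably stratified throughout.

none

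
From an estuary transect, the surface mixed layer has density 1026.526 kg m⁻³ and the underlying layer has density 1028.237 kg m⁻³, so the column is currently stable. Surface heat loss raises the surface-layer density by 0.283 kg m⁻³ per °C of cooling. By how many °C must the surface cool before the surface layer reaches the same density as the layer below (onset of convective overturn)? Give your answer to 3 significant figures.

6.05 °C

Density deficit of the surface layer: 1028.237 − 1026.526 = 1.711 kg m⁻³.
Required change = 1.711 / 0.283 = 6.05 °C.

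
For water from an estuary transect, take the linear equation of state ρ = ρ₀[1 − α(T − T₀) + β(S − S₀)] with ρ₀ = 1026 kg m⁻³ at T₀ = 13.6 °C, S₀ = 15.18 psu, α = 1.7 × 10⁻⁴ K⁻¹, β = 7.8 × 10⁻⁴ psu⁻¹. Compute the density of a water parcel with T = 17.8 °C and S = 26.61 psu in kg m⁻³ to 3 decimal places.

T − T₀ = +4.2 K, S − S₀ = +11.43 psu.
Bracket = 1 − α·(+4.2) + β·(+11.43) = 1 + (8.2014 × 10⁻³) = 1.0082014.
ρ = 1026 × 1.0082014 = 1034.415 kg m⁻³.

1034.415 kg m⁻³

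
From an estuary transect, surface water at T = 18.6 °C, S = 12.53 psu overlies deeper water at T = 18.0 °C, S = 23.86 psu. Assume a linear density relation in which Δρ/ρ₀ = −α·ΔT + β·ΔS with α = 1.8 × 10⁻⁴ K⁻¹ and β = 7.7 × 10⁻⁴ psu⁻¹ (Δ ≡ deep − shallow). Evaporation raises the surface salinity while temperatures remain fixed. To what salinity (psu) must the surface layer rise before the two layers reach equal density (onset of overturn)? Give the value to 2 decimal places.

24.00 psu

Neutral buoyancy requires −α(T_deep − T_surf) + β(S_deep − S_surf′) = 0.
S_surf′ = S_deep − (α/β)·ΔT = 23.86 − (1.8 × 10⁻⁴/7.7 × 10⁻⁴)·(-0.6) = 24.0003 psu.
Increase required: 24.0003 − 12.53 = 11.4703 psu.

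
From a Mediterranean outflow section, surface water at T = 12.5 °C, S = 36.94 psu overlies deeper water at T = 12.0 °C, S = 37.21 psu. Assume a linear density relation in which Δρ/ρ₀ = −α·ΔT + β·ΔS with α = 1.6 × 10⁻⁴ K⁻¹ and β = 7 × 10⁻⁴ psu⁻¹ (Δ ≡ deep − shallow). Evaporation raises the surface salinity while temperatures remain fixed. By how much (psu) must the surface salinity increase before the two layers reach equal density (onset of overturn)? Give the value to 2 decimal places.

Neutral buoyancy requires −α(T_deep − T_surf) + β(S_deep − S_surf′) = 0.
S_surf′ = S_deep − (α/β)·ΔT = 37.21 − (1.6 × 10⁻⁴/7 × 10⁻⁴)·(-0.5) = 37.3243 psu.
Increase required: 37.3243 − 36.94 = 0.3843 psu.

0.38 psu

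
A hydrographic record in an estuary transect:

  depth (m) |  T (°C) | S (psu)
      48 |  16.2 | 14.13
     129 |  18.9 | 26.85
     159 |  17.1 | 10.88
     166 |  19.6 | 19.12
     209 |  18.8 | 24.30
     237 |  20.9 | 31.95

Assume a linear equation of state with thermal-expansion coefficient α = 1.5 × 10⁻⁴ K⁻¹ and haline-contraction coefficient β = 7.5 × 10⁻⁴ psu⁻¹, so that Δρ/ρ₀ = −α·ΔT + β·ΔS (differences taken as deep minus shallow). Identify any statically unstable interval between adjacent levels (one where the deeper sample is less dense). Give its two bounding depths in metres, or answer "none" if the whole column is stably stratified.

129–159 m

Evaluate Δρ/ρ₀ = −αΔT + βΔS across each adjacent pair:
  48–129 m: −αΔT+βΔS = −(1.5 × 10⁻⁴)(+2.7)+(7.5 × 10⁻⁴)(+12.72) = 9.1 × 10⁻³ → stable
  129–159 m: −αΔT+βΔS = −(1.5 × 10⁻⁴)(-1.8)+(7.5 × 10⁻⁴)(-15.97) = -0.012 → UNSTABLE
  159–166 m: −αΔT+βΔS = −(1.5 × 10⁻⁴)(+2.5)+(7.5 × 10⁻⁴)(+8.24) = 5.8 × 10⁻³ → stable
  166–209 m: −αΔT+βΔS = −(1.5 × 10⁻⁴)(-0.8)+(7.5 × 10⁻⁴)(+5.18) = 4.0 × 10⁻³ → stable
  209–237 m: −αΔT+βΔS = −(1.5 × 10⁻⁴)(+2.1)+(7.5 × 10⁻⁴)(+7.65) = 5.4 × 10⁻³ → stable
The 129–159 m interval has Δρ < 0: lighter water underlies denser water.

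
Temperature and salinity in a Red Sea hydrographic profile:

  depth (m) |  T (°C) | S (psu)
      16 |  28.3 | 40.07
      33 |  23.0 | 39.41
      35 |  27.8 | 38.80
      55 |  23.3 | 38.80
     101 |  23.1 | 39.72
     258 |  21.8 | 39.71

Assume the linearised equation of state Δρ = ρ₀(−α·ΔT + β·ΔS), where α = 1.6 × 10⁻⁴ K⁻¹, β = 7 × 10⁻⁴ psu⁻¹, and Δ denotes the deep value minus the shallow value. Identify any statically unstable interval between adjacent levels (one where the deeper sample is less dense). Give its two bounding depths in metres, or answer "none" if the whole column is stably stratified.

Evaluate Δρ/ρ₀ = −αΔT + βΔS across each adjacent pair:
  16–33 m: −αΔT+βΔS = −(1.6 × 10⁻⁴)(-5.3)+(7 × 10⁻⁴)(-0.66) = 3.9 × 10⁻⁴ → stable
  33–35 m: −αΔT+βΔS = −(1.6 × 10⁻⁴)(+4.8)+(7 × 10⁻⁴)(-0.61) = -1.2 × 10⁻³ → UNSTABLE
  35–55 m: −αΔT+βΔS = −(1.6 × 10⁻⁴)(-4.5)+(7 × 10⁻⁴)(+0.00) = 7.2 × 10⁻⁴ → stable
  55–101 m: −αΔT+βΔS = −(1.6 × 10⁻⁴)(-0.2)+(7 × 10⁻⁴)(+0.92) = 6.8 × 10⁻⁴ → stable
  101–258 m: −αΔT+βΔS = −(1.6 × 10⁻⁴)(-1.3)+(7 × 10⁻⁴)(-0.01) = 2.0 × 10⁻⁴ → stable
The 33–35 m interval has Δρ < 0: lighter water underlies denser water.

33–35 m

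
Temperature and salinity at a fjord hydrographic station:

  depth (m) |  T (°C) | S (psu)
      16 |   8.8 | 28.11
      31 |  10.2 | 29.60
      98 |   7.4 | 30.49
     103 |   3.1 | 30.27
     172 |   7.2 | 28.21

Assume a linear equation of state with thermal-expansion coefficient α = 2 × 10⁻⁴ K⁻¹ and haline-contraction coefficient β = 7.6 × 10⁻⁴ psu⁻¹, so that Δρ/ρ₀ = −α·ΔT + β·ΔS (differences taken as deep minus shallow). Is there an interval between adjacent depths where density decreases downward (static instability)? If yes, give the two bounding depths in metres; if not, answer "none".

103–172 m

Evaluate Δρ/ρ₀ = −αΔT + βΔS across each adjacent pair:
  16–31 m: −αΔT+βΔS = −(2 × 10⁻⁴)(+1.4)+(7.6 × 10⁻⁴)(+1.49) = 8.5 × 10⁻⁴ → stable
  31–98 m: −αΔT+βΔS = −(2 × 10⁻⁴)(-2.8)+(7.6 × 10⁻⁴)(+0.89) = 1.2 × 10⁻³ → stable
  98–103 m: −αΔT+βΔS = −(2 × 10⁻⁴)(-4.3)+(7.6 × 10⁻⁴)(-0.22) = 6.9 × 10⁻⁴ → stable
  103–172 m: −αΔT+βΔS = −(2 × 10⁻⁴)(+4.1)+(7.6 × 10⁻⁴)(-2.06) = -2.4 × 10⁻³ → UNSTABLE
The 103–172 m interval has Δρ < 0: lighter water underlies denser water.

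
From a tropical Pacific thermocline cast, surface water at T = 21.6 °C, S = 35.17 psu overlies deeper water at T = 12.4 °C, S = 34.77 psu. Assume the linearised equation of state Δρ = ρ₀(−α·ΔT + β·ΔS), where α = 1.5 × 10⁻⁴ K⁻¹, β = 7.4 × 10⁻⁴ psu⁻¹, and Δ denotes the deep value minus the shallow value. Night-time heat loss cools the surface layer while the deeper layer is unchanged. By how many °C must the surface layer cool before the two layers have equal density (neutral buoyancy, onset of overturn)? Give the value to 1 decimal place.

7.2 °C

Neutral buoyancy requires Δρ = 0, i.e. −α(T_deep − T_surf′) + β(S_deep − S_surf) = 0.
T_surf′ = T_deep − (β/α)·ΔS = 12.4 − (7.4 × 10⁻⁴/1.5 × 10⁻⁴)·(-0.40) = 14.373 °C.
Cooling required: 21.6 − (14.373) = 7.227 °C.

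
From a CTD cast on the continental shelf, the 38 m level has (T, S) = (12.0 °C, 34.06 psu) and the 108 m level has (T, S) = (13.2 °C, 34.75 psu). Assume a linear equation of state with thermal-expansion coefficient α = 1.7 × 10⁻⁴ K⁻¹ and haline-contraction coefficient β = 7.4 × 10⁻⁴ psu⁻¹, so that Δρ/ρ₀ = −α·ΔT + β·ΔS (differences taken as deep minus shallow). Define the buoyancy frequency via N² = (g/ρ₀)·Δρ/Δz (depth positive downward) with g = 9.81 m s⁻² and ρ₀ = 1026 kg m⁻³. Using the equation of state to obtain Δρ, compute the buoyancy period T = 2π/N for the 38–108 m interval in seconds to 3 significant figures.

ΔT = +1.2 K, ΔS = +0.69 psu (deep − shallow).
Δρ/ρ₀ = −αΔT + βΔS = -2.04 × 10⁻⁴ + 5.106 × 10⁻⁴ = 3.066 × 10⁻⁴, so Δρ ≈ 0.3146 kg m⁻³.
N² = (g/ρ₀)·Δρ/Δz = g·(Δρ/ρ₀)/Δz = 9.81 × 3.066 × 10⁻⁴ / 70 = 4.2968 × 10⁻⁵ s⁻².
N = √(4.2968 × 10⁻⁵) = 6.5550 × 10⁻³ rad s⁻¹ → T = 2π/N = 958.53 s ≈ 959 s.

959 s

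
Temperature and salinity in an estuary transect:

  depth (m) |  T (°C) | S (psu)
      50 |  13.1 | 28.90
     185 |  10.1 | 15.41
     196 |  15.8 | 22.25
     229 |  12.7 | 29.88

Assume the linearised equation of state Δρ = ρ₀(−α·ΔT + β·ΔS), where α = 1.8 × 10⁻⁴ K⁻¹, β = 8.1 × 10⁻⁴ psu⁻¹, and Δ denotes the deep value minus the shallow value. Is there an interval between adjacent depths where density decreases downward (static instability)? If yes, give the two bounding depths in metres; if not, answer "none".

Evaluate Δρ/ρ₀ = −αΔT + βΔS across each adjacent pair:
  50–185 m: −αΔT+βΔS = −(1.8 × 10⁻⁴)(-3.0)+(8.1 × 10⁻⁴)(-13.49) = -0.010 → UNSTABLE
  185–196 m: −αΔT+βΔS = −(1.8 × 10⁻⁴)(+5.7)+(8.1 × 10⁻⁴)(+6.84) = 4.5 × 10⁻³ → stable
  196–229 m: −αΔT+βΔS = −(1.8 × 10⁻⁴)(-3.1)+(8.1 × 10⁻⁴)(+7.63) = 6.7 × 10⁻³ → stable
The 50–185 m interval has Δρ < 0: lighter water underlies denser water.

50–185 m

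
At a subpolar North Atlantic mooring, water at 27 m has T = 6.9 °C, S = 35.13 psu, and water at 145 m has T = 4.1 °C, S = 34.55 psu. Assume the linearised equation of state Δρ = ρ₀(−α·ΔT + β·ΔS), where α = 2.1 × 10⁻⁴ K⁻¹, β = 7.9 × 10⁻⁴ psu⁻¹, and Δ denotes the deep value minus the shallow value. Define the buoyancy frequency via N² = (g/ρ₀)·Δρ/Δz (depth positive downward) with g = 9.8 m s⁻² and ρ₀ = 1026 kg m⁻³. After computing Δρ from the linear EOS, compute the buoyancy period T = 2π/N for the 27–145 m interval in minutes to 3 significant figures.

31.9 min

ΔT = -2.8 K, ΔS = -0.58 psu (deep − shallow).
Δρ/ρ₀ = −αΔT + βΔS = 5.88 × 10⁻⁴ − 4.582 × 10⁻⁴ = 1.298 × 10⁻⁴, so Δρ ≈ 0.1332 kg m⁻³.
N² = (g/ρ₀)·Δρ/Δz = g·(Δρ/ρ₀)/Δz = 9.8 × 1.298 × 10⁻⁴ / 118 = 1.0780 × 10⁻⁵ s⁻².
N = √(1.0780 × 10⁻⁵) = 3.2833 × 10⁻³ rad s⁻¹ → T = 2π/N = 1.9137 × 10³ s = 31.895 min ≈ 31.9 min.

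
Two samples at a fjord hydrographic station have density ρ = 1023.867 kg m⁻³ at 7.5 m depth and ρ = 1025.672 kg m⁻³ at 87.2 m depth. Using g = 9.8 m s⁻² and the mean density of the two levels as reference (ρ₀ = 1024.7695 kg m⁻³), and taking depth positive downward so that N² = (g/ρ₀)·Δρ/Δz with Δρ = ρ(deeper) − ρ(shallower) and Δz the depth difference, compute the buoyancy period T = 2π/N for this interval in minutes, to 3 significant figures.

7.12 min

Δρ = 1025.672 − 1023.867 = 1.805 kg m⁻³ over Δz = 87.2 − 7.5 = 79.7 m.
N² = (9.8/1024.7695) × (1.805/79.7) = 2.1658 × 10⁻⁴ s⁻².
N = √(2.1658 × 10⁻⁴) = 0.014717 rad s⁻¹, so T = 2π/N = 426.93 s = 7.1155 min ≈ 7.12 min.
A positive N² confirms static stability across the interval.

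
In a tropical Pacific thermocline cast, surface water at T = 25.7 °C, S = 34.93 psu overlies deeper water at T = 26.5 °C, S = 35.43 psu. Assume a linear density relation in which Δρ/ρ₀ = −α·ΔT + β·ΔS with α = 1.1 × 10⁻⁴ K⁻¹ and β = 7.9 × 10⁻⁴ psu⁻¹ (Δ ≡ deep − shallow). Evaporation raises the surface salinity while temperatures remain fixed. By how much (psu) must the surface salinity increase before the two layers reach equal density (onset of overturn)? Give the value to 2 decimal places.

0.39 psu

Neutral buoyancy requires −α(T_deep − T_surf) + β(S_deep − S_surf′) = 0.
S_surf′ = S_deep − (α/β)·ΔT = 35.43 − (1.1 × 10⁻⁴/7.9 × 10⁻⁴)·(+0.8) = 35.3186 psu.
Increase required: 35.3186 − 34.93 = 0.3886 psu.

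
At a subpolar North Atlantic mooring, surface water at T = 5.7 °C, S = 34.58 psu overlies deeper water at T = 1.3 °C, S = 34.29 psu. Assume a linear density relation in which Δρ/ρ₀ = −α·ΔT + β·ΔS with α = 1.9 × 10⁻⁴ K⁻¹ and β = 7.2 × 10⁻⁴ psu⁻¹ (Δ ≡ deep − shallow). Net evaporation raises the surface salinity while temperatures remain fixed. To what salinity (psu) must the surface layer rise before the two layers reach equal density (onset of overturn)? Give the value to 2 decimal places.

Neutral buoyancy requires −α(T_deep − T_surf) + β(S_deep − S_surf′) = 0.
S_surf′ = S_deep − (α/β)·ΔT = 34.29 − (1.9 × 10⁻⁴/7.2 × 10⁻⁴)·(-4.4) = 35.4511 psu.
Increase required: 35.4511 − 34.58 = 0.8711 psu.

35.45 psu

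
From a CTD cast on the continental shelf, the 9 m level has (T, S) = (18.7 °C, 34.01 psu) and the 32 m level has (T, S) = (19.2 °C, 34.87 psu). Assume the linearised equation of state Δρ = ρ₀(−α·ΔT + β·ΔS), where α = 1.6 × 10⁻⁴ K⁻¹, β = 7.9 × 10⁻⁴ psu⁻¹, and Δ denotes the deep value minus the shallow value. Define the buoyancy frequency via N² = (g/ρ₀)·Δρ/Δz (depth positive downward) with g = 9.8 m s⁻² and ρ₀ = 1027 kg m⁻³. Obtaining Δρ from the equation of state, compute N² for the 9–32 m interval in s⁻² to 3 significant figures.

ΔT = +0.5 K, ΔS = +0.86 psu (deep − shallow).
Δρ/ρ₀ = −αΔT + βΔS = -8.00 × 10⁻⁵ + 6.794 × 10⁻⁴ = 5.994 × 10⁻⁴, so Δρ ≈ 0.6156 kg m⁻³.
N² = (g/ρ₀)·Δρ/Δz = g·(Δρ/ρ₀)/Δz = 9.8 × 5.994 × 10⁻⁴ / 23 = 2.5540 × 10⁻⁴ s⁻² ≈ 2.55 × 10⁻⁴ s⁻².

2.55 × 10⁻⁴ s⁻²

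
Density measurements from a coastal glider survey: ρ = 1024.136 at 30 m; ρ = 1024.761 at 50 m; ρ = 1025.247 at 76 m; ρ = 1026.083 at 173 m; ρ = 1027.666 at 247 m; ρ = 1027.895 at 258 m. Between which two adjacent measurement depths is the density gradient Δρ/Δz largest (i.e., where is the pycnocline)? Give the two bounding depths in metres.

30–50 m

Compute the density gradient over each adjacent pair:
  30–50 m: Δρ/Δz = 0.625/20 = 0.031 kg m⁻⁴
  50–76 m: Δρ/Δz = 0.486/26 = 0.019 kg m⁻⁴
  76–173 m: Δρ/Δz = 0.836/97 = 8.6 × 10⁻³ kg m⁻⁴
  173–247 m: Δρ/Δz = 1.583/74 = 0.021 kg m⁻⁴
  247–258 m: Δρ/Δz = 0.229/11 = 0.021 kg m⁻⁴
The largest gradient is in the 30–50 m interval — the pycnocline.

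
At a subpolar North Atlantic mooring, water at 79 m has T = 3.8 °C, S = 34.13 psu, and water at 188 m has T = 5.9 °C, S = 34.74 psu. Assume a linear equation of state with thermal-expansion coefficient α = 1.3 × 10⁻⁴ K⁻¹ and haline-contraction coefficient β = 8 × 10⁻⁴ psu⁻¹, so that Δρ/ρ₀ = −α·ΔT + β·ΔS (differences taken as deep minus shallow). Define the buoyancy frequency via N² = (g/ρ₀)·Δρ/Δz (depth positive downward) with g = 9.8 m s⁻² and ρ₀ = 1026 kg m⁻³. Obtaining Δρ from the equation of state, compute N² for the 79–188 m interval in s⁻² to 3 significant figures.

ΔT = +2.1 K, ΔS = +0.61 psu (deep − shallow).
Δρ/ρ₀ = −αΔT + βΔS = -2.73 × 10⁻⁴ + 4.88 × 10⁻⁴ = 2.15 × 10⁻⁴, so Δρ ≈ 0.2206 kg m⁻³.
N² = (g/ρ₀)·Δρ/Δz = g·(Δρ/ρ₀)/Δz = 9.8 × 2.15 × 10⁻⁴ / 109 = 1.9330 × 10⁻⁵ s⁻² ≈ 1.93 × 10⁻⁵ s⁻².

1.93 × 10⁻⁵ s⁻²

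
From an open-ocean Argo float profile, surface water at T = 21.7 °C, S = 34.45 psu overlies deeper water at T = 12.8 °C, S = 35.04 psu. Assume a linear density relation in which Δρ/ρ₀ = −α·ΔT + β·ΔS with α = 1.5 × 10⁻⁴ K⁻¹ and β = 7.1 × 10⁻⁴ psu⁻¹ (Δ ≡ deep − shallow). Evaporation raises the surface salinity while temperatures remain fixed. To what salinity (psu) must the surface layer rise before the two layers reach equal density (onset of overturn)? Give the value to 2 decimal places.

Neutral buoyancy requires −α(T_deep − T_surf) + β(S_deep − S_surf′) = 0.
S_surf′ = S_deep − (α/β)·ΔT = 35.04 − (1.5 × 10⁻⁴/7.1 × 10⁻⁴)·(-8.9) = 36.9203 psu.
Increase required: 36.9203 − 34.45 = 2.4703 psu.

36.92 psu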